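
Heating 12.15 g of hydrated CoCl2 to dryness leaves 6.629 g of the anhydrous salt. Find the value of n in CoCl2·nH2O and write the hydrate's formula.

CoCl2·6H2O

Mass of water lost = 12.15 − 6.629 = 5.521 g → 5.521 / 18.02 = 0.3064 mol H2O
Molar mass of CoCl2 = 129.83 g/mol → mol CoCl2 = 6.629 / 129.83 = 0.05106
n = 0.3064 / 0.05106 = 6.00 ≈ 6 → CoCl2·6H2O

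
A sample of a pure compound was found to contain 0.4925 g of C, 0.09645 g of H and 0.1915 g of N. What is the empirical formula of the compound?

Moles — C: 0.4925 / 12.01 = 0.04101 mol; H: 0.09645 / 1.008 = 0.09568 mol; N: 0.1915 / 14.01 = 0.01367 mol
Ratios (÷ 0.01367): C 3.000, H 7.000, N 1.000
→ C3H7N

C3H7N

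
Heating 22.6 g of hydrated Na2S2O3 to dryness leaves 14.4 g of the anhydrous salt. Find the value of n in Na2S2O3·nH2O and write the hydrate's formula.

Na2S2O3·5H2O

Mass of water lost = 22.6 − 14.4 = 8.2 g → 8.2 / 18.02 = 0.455 mol H2O
Molar mass of Na2S2O3 = 158.12 g/mol → mol Na2S2O3 = 14.4 / 158.12 = 0.09107
n = 0.455 / 0.09107 = 5.00 ≈ 5 → Na2S2O3·5H2O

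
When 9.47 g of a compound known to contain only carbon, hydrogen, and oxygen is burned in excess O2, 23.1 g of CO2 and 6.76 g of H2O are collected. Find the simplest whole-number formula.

mol C = 23.1 / 44.01 = 0.5249; mass C = 0.5249 × 12.01 = 6.304 g
mol H = 2 × (6.76 / 18.02) = 0.7503; mass H = 0.7503 × 1.008 = 0.7563 g
mass O = 9.47 − (7.060) = 2.410 g → mol O = 0.1506
Smallest is O at 0.1506 mol; normalising gives C 3.485, H 4.981, O 1.000
Multiply by 2: C 6.97, H 9.96, O 2.00 → C7H10O2

C7H10O2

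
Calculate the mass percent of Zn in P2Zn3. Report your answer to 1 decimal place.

76.0%

Molar mass = 2(30.97) + 3(65.38) = 258.080 g/mol
Mass of Zn per mole = 3 × 65.38 = 196.140 g
% Zn = 196.140 / 258.080 × 100 = 76.0%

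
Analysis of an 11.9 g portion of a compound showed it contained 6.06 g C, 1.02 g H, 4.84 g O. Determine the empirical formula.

C5H10O3

C: 6.06 g ÷ 12.01 g/mol = 0.5046 mol
H: 1.02 g ÷ 1.008 g/mol = 1.012 mol
O: 4.84 g ÷ 16.00 g/mol = 0.3025 mol
Ratios (÷ 0.3025): C 1.668, H 3.345, O 1.000
×3: C 5.00, H 10.04, O 3.00 → C5H10O3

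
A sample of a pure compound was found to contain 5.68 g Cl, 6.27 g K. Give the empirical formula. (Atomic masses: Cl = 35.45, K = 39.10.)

ClK

Moles — Cl: 5.68 / 35.45 = 0.1602 mol; K: 6.27 / 39.10 = 0.1604 mol
Divide by the smallest (0.1602 mol Cl): Cl 1.000, K 1.001
Ratio ≈ 1:1, so the empirical formula is ClK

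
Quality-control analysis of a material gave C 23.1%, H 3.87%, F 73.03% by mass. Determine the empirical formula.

CH2F2

Assume 100 g: 23.1 g C, 3.87 g H, 73.03 g F.
n(C) = 23.1/12.01 = 1.923, n(H) = 3.87/1.008 = 3.839, n(F) = 73.03/19.00 = 3.844
Smallest is C at 1.923 mol; normalising gives C 1.000, H 1.996, F 1.998
Ratio ≈ 1:2:2, so the empirical formula is CH2F2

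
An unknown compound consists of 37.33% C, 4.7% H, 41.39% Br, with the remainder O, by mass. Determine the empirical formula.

C6H9BrO2

Assume 100 g: 37.33 g C, 4.7 g H, 41.39 g Br, 16.58 g O.
n(C) = 37.33/12.01 = 3.108, n(H) = 4.7/1.008 = 4.663, n(Br) = 41.39/79.90 = 0.518, n(O) = 16.58/16.00 = 1.036
Smallest is Br at 0.518 mol; normalising gives C 6.000, H 9.001, Br 1.000, O 2.000
≈ 6:9:1:2 → C6H9BrO2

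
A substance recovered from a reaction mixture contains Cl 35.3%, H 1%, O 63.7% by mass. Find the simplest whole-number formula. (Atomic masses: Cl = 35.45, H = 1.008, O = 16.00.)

Assume 100 g: 35.3 g Cl, 1 g H, 63.7 g O.
Moles — Cl: 35.3 / 35.45 = 0.9958 mol; H: 1 / 1.008 = 0.9921 mol; O: 63.7 / 16.00 = 3.981 mol
Ratios (÷ 0.9921): Cl 1.004, H 1.000, O 4.013
Ratio ≈ 1:1:4, so the empirical formula is ClHO4

ClHO4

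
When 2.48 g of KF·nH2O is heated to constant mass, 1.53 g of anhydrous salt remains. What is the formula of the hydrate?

KF·2H2O

Mass of water lost = 2.48 − 1.53 = 0.95 g → 0.95 / 18.02 = 0.05272 mol H2O
Molar mass of KF = 58.10 g/mol → mol KF = 1.53 / 58.10 = 0.02633
n = 0.05272 / 0.02633 = 2.00 ≈ 2 → KF·2H2O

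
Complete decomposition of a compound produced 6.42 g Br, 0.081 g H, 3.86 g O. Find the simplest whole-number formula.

BrHO3

n(Br) = 6.42/79.90 = 0.08035, n(H) = 0.081/1.008 = 0.08036, n(O) = 3.86/16.00 = 0.2412
Smallest is Br at 0.08035 mol; normalising gives Br 1.000, H 1.000, O 3.002
≈ 1:1:3 → BrHO3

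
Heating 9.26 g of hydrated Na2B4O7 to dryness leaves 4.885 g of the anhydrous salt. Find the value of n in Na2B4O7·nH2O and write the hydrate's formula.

Na2B4O7·10H2O

Mass of water lost = 9.26 − 4.885 = 4.375 g → 4.375 / 18.02 = 0.2428 mol H2O
Molar mass of Na2B4O7 = 201.22 g/mol → mol Na2B4O7 = 4.885 / 201.22 = 0.02428
n = 0.2428 / 0.02428 = 10.00 ≈ 10 → Na2B4O7·10H2O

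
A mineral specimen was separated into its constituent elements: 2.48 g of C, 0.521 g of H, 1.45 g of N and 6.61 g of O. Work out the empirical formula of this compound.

C2H5NO4

Moles — C: 2.48 / 12.01 = 0.2065 mol; H: 0.521 / 1.008 = 0.5169 mol; N: 1.45 / 14.01 = 0.1035 mol; O: 6.61 / 16.00 = 0.4131 mol
Smallest is N at 0.1035 mol; normalising gives C 1.995, H 4.994, N 1.000, O 3.992
Ratio ≈ 2:5:1:4, so the empirical formula is C2H5NO4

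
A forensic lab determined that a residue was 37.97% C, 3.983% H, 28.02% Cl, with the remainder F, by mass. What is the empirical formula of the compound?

C4H5ClF2

Assume 100 g: 37.97 g C, 3.983 g H, 28.02 g Cl, 30.027 g F.
n(C) = 37.97/12.01 = 3.162, n(H) = 3.983/1.008 = 3.951, n(Cl) = 28.02/35.45 = 0.7904, n(F) = 30.027/19.00 = 1.58
Divide by the smallest (0.7904 mol Cl): C 4.000, H 4.999, Cl 1.000, F 1.999
≈ 4:5:1:2 → C4H5ClF2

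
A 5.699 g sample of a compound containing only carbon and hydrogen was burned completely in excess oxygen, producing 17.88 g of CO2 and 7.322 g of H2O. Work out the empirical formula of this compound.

mol C = 17.88 / 44.01 = 0.4063; mass C = 0.4063 × 12.01 = 4.879 g
mol H = 2 × (7.322 / 18.02) = 0.8127; mass H = 0.8127 × 1.008 = 0.8192 g
Smallest is C at 0.4063 mol; normalising gives C 1.000, H 2.000
≈ 1:2 → CH2

CH2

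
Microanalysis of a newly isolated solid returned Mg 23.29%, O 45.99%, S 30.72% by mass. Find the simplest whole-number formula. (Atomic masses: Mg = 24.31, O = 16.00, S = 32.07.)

MgO3S

Assume 100 g: 23.29 g Mg, 45.99 g O, 30.72 g S.
Moles — Mg: 23.29 / 24.31 = 0.958 mol; O: 45.99 / 16.00 = 2.874 mol; S: 30.72 / 32.07 = 0.9579 mol
Divide by the smallest (0.9579 mol S): Mg 1.000, O 3.001, S 1.000
Ratio ≈ 1:3:1, so the empirical formula is MgO3S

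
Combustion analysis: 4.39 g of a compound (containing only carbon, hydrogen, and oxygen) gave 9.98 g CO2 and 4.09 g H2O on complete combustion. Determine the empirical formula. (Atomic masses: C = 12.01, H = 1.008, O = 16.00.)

mol C = 9.98 / 44.01 = 0.2268; mass C = 0.2268 × 12.01 = 2.723 g
mol H = 2 × (4.09 / 18.02) = 0.4539; mass H = 0.4539 × 1.008 = 0.4576 g
mass O = 4.39 − (3.181) = 1.209 g → mol O = 0.07556
Smallest is O at 0.07556 mol; normalising gives C 3.001, H 6.008, O 1.000
→ C3H6O

C3H6O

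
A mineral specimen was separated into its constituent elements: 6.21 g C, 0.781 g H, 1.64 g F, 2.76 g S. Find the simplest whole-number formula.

C6H9FS

n(C) = 6.21/12.01 = 0.5171, n(H) = 0.781/1.008 = 0.7748, n(F) = 1.64/19.00 = 0.08632, n(S) = 2.76/32.07 = 0.08606
Divide by the smallest (0.08606 mol S): C 6.008, H 9.003, F 1.003, S 1.000
→ C6H9FS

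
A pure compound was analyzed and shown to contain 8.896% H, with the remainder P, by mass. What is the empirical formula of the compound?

H3P

Assume 100 g: 8.896 g H, 91.104 g P.
H: 8.896 g ÷ 1.008 g/mol = 8.825 mol
P: 91.104 g ÷ 30.97 g/mol = 2.942 mol
Ratios (÷ 2.942): H 3.000, P 1.000
→ H3P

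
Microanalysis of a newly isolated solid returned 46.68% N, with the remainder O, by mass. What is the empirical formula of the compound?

Assume 100 g: 46.68 g N, 53.32 g O.
Moles — N: 46.68 / 14.01 = 3.332 mol; O: 53.32 / 16.00 = 3.333 mol
Smallest is N at 3.332 mol; normalising gives N 1.000, O 1.000
≈ 1:1 → NO

NO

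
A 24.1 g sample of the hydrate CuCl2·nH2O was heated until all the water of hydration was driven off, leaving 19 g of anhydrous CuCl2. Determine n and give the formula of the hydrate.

Mass of water lost = 24.1 − 19 = 5.1 g → 5.1 / 18.02 = 0.283 mol H2O
Molar mass of CuCl2 = 134.45 g/mol → mol CuCl2 = 19 / 134.45 = 0.1413
n = 0.283 / 0.1413 = 2.00 ≈ 2 → CuCl2·2H2O

CuCl2·2H2O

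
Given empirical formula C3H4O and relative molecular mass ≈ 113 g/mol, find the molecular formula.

Empirical-formula mass = 56.06 g/mol
n = 113 / 56.06 = 2.02 ≈ 2
Molecular formula = (C3H4O)2 = C6H8O2

C6H8O2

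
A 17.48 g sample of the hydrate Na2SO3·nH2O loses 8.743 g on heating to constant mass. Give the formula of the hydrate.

Mass of anhydrous Na2SO3 = 17.48 − 8.743 = 8.737 g
mol H2O = 8.743 / 18.02 = 0.4852
Molar mass of Na2SO3 = 126.05 g/mol → mol Na2SO3 = 8.737 / 126.05 = 0.06931
n = 0.4852 / 0.06931 = 7.00 ≈ 7 → Na2SO3·7H2O

Na2SO3·7H2O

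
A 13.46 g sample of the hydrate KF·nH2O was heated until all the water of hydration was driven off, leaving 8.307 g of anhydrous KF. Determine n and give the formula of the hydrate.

KF·2H2O

Mass of water lost = 13.46 − 8.307 = 5.153 g → 5.153 / 18.02 = 0.286 mol H2O
Molar mass of KF = 58.10 g/mol → mol KF = 8.307 / 58.10 = 0.143
n = 0.286 / 0.143 = 2.00 ≈ 2 → KF·2H2O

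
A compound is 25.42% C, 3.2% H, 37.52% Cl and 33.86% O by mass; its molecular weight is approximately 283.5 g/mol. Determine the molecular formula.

Assume 100 g: 25.42 g C, 3.2 g H, 37.52 g Cl, 33.86 g O.
n(C) = 25.42/12.01 = 2.117, n(H) = 3.2/1.008 = 3.175, n(Cl) = 37.52/35.45 = 1.058, n(O) = 33.86/16.00 = 2.116
Smallest is Cl at 1.058 mol; normalising gives C 2.000, H 2.999, Cl 1.000, O 1.999
→ C2H3ClO2
Empirical-formula mass = 94.49 g/mol
n = 283.5 / 94.49 = 3.00 ≈ 3
Molecular formula = (C2H3ClO2)×3 = C6H9Cl3O6

C6H9Cl3O6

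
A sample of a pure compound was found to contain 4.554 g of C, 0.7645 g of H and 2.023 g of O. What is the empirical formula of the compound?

n(C) = 4.554/12.01 = 0.3792, n(H) = 0.7645/1.008 = 0.7584, n(O) = 2.023/16.00 = 0.1264
Ratios (÷ 0.1264): C 2.999, H 5.998, O 1.000
→ C3H6O

C3H6O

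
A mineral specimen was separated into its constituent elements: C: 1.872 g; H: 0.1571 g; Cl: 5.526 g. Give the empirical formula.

C: 1.872 g ÷ 12.01 g/mol = 0.1559 mol
H: 0.1571 g ÷ 1.008 g/mol = 0.1559 mol
Cl: 5.526 g ÷ 35.45 g/mol = 0.1559 mol
Smallest is H at 0.1559 mol; normalising gives C 1.000, H 1.000, Cl 1.000
→ CHCl

CHCl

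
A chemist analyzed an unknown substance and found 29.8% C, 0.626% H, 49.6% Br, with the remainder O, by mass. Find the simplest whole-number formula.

Assume 100 g: 29.8 g C, 0.626 g H, 49.6 g Br, 19.97 g O.
Moles — C: 29.8 / 12.01 = 2.481 mol; H: 0.626 / 1.008 = 0.621 mol; Br: 49.6 / 79.90 = 0.6208 mol; O: 19.97 / 16.00 = 1.248 mol
Ratios (÷ 0.6208): C 3.997, H 1.000, Br 1.000, O 2.011
Ratio ≈ 4:1:1:2, so the empirical formula is C4HBrO2

C4HBrO2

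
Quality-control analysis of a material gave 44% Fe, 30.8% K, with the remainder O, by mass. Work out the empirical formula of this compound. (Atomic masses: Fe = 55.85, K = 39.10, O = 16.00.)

Assume 100 g: 44 g Fe, 30.8 g K, 25.2 g O.
n(Fe) = 44/55.85 = 0.7878, n(K) = 30.8/39.10 = 0.7877, n(O) = 25.2/16.00 = 1.575
Smallest is K at 0.7877 mol; normalising gives Fe 1.000, K 1.000, O 1.999
→ FeKO2

FeKO2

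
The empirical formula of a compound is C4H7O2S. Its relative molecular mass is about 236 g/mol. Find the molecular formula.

Empirical-formula mass = 119.17 g/mol
n = 236 / 119.17 = 1.98 ≈ 2
Molecular formula = (C4H7O2S)2 = C8H14O4S2

C8H14O4S2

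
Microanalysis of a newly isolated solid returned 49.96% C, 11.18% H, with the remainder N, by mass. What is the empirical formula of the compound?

C3H8N2

Assume 100 g: 49.96 g C, 11.18 g H, 38.86 g N.
C: 49.96 g ÷ 12.01 g/mol = 4.16 mol
H: 11.18 g ÷ 1.008 g/mol = 11.09 mol
N: 38.86 g ÷ 14.01 g/mol = 2.774 mol
Divide by the smallest (2.774 mol N): C 1.500, H 3.999, N 1.000
Multiply by 2: C 3.00, H 8.00, N 2.00 → C3H8N2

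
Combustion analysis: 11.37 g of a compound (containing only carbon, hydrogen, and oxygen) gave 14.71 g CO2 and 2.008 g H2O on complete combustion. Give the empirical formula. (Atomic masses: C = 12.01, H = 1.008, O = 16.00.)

mol C = 14.71 / 44.01 = 0.3342; mass C = 0.3342 × 12.01 = 4.014 g
mol H = 2 × (2.008 / 18.02) = 0.2229; mass H = 0.2229 × 1.008 = 0.2246 g
mass O = 11.37 − (4.239) = 7.131 g → mol O = 0.4457
Ratios (÷ 0.2229): C 1.500, H 1.000, O 2.000
Scaling by 2: C 3.00, H 2.00, O 4.00 → C3H2O4

C3H2O4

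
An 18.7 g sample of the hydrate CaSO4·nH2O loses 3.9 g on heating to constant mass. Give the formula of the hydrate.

Mass of anhydrous CaSO4 = 18.7 − 3.9 = 14.8 g
mol H2O = 3.9 / 18.02 = 0.2164
Molar mass of CaSO4 = 136.15 g/mol → mol CaSO4 = 14.8 / 136.15 = 0.1087
n = 0.2164 / 0.1087 = 1.99 ≈ 2 → CaSO4·2H2O

CaSO4·2H2O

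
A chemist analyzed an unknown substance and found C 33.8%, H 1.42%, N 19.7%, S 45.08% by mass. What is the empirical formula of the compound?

Assume 100 g: 33.8 g C, 1.42 g H, 19.7 g N, 45.08 g S.
n(C) = 33.8/12.01 = 2.814, n(H) = 1.42/1.008 = 1.409, n(N) = 19.7/14.01 = 1.406, n(S) = 45.08/32.07 = 1.406
Smallest is S at 1.406 mol; normalising gives C 2.002, H 1.002, N 1.000, S 1.000
Ratio ≈ 2:1:1:1, so the empirical formula is C2HNS

C2HNS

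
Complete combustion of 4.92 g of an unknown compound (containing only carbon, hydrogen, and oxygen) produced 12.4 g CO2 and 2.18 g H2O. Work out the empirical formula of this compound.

C7H6O2

mol C = 12.4 / 44.01 = 0.2818; mass C = 0.2818 × 12.01 = 3.384 g
mol H = 2 × (2.18 / 18.02) = 0.2420; mass H = 0.2420 × 1.008 = 0.2439 g
mass O = 4.92 − (3.628) = 1.292 g → mol O = 0.08077
Smallest is O at 0.08077 mol; normalising gives C 3.489, H 2.996, O 1.000
×2: C 6.98, H 5.99, O 2.00 → C7H6O2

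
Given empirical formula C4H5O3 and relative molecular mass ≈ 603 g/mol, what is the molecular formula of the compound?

C24H30O18

Empirical-formula mass = 101.08 g/mol
n = 603 / 101.08 = 5.97 ≈ 6
Molecular formula = (C4H5O3)6 = C24H30O18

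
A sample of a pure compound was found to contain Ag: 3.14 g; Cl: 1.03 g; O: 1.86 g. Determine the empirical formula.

AgClO4

n(Ag) = 3.14/107.87 = 0.02911, n(Cl) = 1.03/35.45 = 0.02906, n(O) = 1.86/16.00 = 0.1163
Smallest is Cl at 0.02906 mol; normalising gives Ag 1.002, Cl 1.000, O 4.001
≈ 1:1:4 → AgClO4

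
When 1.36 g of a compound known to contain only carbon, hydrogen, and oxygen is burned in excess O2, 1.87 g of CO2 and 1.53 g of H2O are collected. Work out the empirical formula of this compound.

CH4O

mol C = 1.87 / 44.01 = 0.04249; mass C = 0.04249 × 12.01 = 0.5103 g
mol H = 2 × (1.53 / 18.02) = 0.1698; mass H = 0.1698 × 1.008 = 0.1712 g
mass O = 1.36 − (0.6815) = 0.6785 g → mol O = 0.04241
Divide by the smallest (0.04241 mol O): C 1.002, H 4.004, O 1.000
≈ 1:4:1 → CH4O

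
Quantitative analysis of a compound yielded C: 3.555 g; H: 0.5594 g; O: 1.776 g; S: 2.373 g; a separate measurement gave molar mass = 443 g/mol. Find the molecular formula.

C16H30O6S4

C: 3.555 g ÷ 12.01 g/mol = 0.296 mol
H: 0.5594 g ÷ 1.008 g/mol = 0.555 mol
O: 1.776 g ÷ 16.00 g/mol = 0.111 mol
S: 2.373 g ÷ 32.07 g/mol = 0.07399 mol
Divide by the smallest (0.07399 mol S): C 4.000, H 7.500, O 1.500, S 1.000
Multiply by 2: C 8.00, H 15.00, O 3.00, S 2.00 → C8H15O3S2
Empirical-formula mass = 223.34 g/mol
n = 443 / 223.34 = 1.98 ≈ 2
Molecular formula = (C8H15O3S2)×2 = C16H30O6S4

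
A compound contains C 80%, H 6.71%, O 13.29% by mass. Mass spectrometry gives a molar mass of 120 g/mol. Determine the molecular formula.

C8H8O

Assume 100 g: 80 g C, 6.71 g H, 13.29 g O.
C: 80 g ÷ 12.01 g/mol = 6.661 mol
H: 6.71 g ÷ 1.008 g/mol = 6.657 mol
O: 13.29 g ÷ 16.00 g/mol = 0.8306 mol
Ratios (÷ 0.8306): C 8.019, H 8.014, O 1.000
Ratio ≈ 8:8:1, so the empirical formula is C8H8O
Empirical-formula mass = 120.14 g/mol
n = 120 / 120.14 = 1.00 ≈ 1
Molecular formula = empirical formula = C8H8O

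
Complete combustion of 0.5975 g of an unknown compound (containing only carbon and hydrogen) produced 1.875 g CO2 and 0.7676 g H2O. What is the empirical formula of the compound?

CH2

mol C = 1.875 / 44.01 = 0.04260; mass C = 0.04260 × 12.01 = 0.5117 g
mol H = 2 × (0.7676 / 18.02) = 0.08519; mass H = 0.08519 × 1.008 = 0.08588 g
Ratios (÷ 0.0426): C 1.000, H 2.000
Ratio ≈ 1:2, so the empirical formula is CH2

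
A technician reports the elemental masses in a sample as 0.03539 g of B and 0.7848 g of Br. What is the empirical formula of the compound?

n(B) = 0.03539/10.81 = 0.003274, n(Br) = 0.7848/79.90 = 0.009822
Smallest is B at 0.003274 mol; normalising gives B 1.000, Br 3.000
→ BBr3

BBr3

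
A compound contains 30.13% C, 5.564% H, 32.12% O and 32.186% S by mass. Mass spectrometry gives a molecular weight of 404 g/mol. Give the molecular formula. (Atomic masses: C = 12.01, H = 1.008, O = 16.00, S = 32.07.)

Assume 100 g: 30.13 g C, 5.564 g H, 32.12 g O, 32.186 g S.
n(C) = 30.13/12.01 = 2.509, n(H) = 5.564/1.008 = 5.52, n(O) = 32.12/16.00 = 2.007, n(S) = 32.186/32.07 = 1.004
Ratios (÷ 1.004): C 2.500, H 5.500, O 2.000, S 1.000
×2: C 5.00, H 11.00, O 4.00, S 2.00 → C5H11O4S2
Empirical-formula mass = 199.28 g/mol
n = 404 / 199.28 = 2.03 ≈ 2
Molecular formula = (C5H11O4S2)×2 = C10H22O8S4

C10H22O8S4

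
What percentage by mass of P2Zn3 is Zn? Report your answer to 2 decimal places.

Molar mass = 2(30.97) + 3(65.38) = 258.080 g/mol
Mass of Zn per mole = 3 × 65.38 = 196.140 g
% Zn = 196.140 / 258.080 × 100 = 76.00%

76.00%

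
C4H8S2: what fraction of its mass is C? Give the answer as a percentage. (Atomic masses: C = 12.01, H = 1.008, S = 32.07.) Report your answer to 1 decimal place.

40.0%

Molar mass = 4(12.01) + 8(1.008) + 2(32.07) = 120.244 g/mol
Mass of C per mole = 4 × 12.01 = 48.040 g
% C = 48.040 / 120.244 × 100 = 40.0%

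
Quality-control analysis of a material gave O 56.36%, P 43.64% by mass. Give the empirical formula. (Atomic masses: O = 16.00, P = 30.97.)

O5P2

Assume 100 g: 56.36 g O, 43.64 g P.
Moles — O: 56.36 / 16.00 = 3.522 mol; P: 43.64 / 30.97 = 1.409 mol
Smallest is P at 1.409 mol; normalising gives O 2.500, P 1.000
Scaling by 2: O 5.00, P 2.00 → O5P2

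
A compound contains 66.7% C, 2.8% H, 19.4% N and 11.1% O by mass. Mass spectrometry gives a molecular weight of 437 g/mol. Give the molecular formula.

Assume 100 g: 66.7 g C, 2.8 g H, 19.4 g N, 11.1 g O.
Moles — C: 66.7 / 12.01 = 5.554 mol; H: 2.8 / 1.008 = 2.778 mol; N: 19.4 / 14.01 = 1.385 mol; O: 11.1 / 16.00 = 0.6937 mol
Smallest is O at 0.6937 mol; normalising gives C 8.005, H 4.004, N 1.996, O 1.000
≈ 8:4:2:1 → C8H4N2O
Empirical-formula mass = 144.13 g/mol
n = 437 / 144.13 = 3.03 ≈ 3
Molecular formula = (C8H4N2O)×3 = C24H12N6O3

C24H12N6O3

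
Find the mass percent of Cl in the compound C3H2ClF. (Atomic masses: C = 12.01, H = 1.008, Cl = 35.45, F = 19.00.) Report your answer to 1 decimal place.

38.3%

Molar mass = 3(12.01) + 2(1.008) + 1(35.45) + 1(19.00) = 92.496 g/mol
Mass of Cl per mole = 1 × 35.45 = 35.450 g
% Cl = 35.450 / 92.496 × 100 = 38.3%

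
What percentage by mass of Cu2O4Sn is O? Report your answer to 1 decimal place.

20.7%

Molar mass = 2(63.55) + 4(16.00) + 1(118.71) = 309.810 g/mol
Mass of O per mole = 4 × 16.00 = 64.000 g
% O = 64.000 / 309.810 × 100 = 20.7%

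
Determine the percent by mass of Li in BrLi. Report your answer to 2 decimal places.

Molar mass = 1(79.90) + 1(6.94) = 86.840 g/mol
Mass of Li per mole = 1 × 6.94 = 6.940 g
% Li = 6.940 / 86.840 × 100 = 7.99%

7.99%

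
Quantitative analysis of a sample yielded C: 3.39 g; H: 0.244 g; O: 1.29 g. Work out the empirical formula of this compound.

n(C) = 3.39/12.01 = 0.2823, n(H) = 0.244/1.008 = 0.2421, n(O) = 1.29/16.00 = 0.08063
Divide by the smallest (0.08063 mol O): C 3.501, H 3.002, O 1.000
Scaling by 2: C 7.00, H 6.00, O 2.00 → C7H6O2

C7H6O2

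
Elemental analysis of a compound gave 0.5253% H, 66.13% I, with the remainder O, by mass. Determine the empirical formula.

Assume 100 g: 0.5253 g H, 66.13 g I, 33.345 g O.
Moles — H: 0.5253 / 1.008 = 0.5211 mol; I: 66.13 / 126.90 = 0.5211 mol; O: 33.345 / 16.00 = 2.084 mol
Ratios (÷ 0.5211): H 1.000, I 1.000, O 3.999
≈ 1:1:4 → HIO4

HIO4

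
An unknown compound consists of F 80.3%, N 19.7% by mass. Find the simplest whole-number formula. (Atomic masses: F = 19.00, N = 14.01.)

Assume 100 g: 80.3 g F, 19.7 g N.
Moles — F: 80.3 / 19.00 = 4.226 mol; N: 19.7 / 14.01 = 1.406 mol
Smallest is N at 1.406 mol; normalising gives F 3.006, N 1.000
→ F3N

F3N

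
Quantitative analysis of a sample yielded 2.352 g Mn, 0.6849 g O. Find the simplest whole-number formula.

Moles — Mn: 2.352 / 54.94 = 0.04281 mol; O: 0.6849 / 16.00 = 0.04281 mol
Ratios (÷ 0.04281): Mn 1.000, O 1.000
≈ 1:1 → MnO

MnO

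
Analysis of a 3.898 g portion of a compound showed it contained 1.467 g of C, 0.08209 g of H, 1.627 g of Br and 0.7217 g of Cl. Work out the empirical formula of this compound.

C6H4BrCl

Moles — C: 1.467 / 12.01 = 0.1221 mol; H: 0.08209 / 1.008 = 0.08144 mol; Br: 1.627 / 79.90 = 0.02036 mol; Cl: 0.7217 / 35.45 = 0.02036 mol
Divide by the smallest (0.02036 mol Cl): C 6.000, H 4.000, Br 1.000, Cl 1.000
≈ 6:4:1:1 → C6H4BrCl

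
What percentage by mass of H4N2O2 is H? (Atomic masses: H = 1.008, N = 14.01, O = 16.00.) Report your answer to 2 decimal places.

Molar mass = 4(1.008) + 2(14.01) + 2(16.00) = 64.052 g/mol
Mass of H per mole = 4 × 1.008 = 4.032 g
% H = 4.032 / 64.052 × 100 = 6.29%

6.29%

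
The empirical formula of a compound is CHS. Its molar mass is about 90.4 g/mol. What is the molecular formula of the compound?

C2H2S2

Empirical-formula mass = 45.09 g/mol
n = 90.4 / 45.09 = 2.00 ≈ 2
Molecular formula = (CHS)2 = C2H2S2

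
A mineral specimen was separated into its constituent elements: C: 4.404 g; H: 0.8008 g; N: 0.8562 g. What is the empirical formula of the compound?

C6H13N

C: 4.404 g ÷ 12.01 g/mol = 0.3667 mol
H: 0.8008 g ÷ 1.008 g/mol = 0.7944 mol
N: 0.8562 g ÷ 14.01 g/mol = 0.06111 mol
Divide by the smallest (0.06111 mol N): C 6.000, H 12.999, N 1.000
≈ 6:13:1 → C6H13N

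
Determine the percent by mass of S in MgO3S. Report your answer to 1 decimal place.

30.7%

Molar mass = 1(24.31) + 3(16.00) + 1(32.07) = 104.380 g/mol
Mass of S per mole = 1 × 32.07 = 32.070 g
% S = 32.070 / 104.380 × 100 = 30.7%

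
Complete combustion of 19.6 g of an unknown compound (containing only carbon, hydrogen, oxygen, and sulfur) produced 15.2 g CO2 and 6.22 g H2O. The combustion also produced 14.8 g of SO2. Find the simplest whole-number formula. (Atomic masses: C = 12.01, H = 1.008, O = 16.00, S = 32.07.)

mol C = 15.2 / 44.01 = 0.3454; mass C = 0.3454 × 12.01 = 4.148 g
mol H = 2 × (6.22 / 18.02) = 0.6903; mass H = 0.6903 × 1.008 = 0.6959 g
mol S = 14.8 / 64.07 = 0.2310; mass S = 7.408 g
mass O = 19.6 − (12.25) = 7.348 g → mol O = 0.4593
Divide by the smallest (0.231 mol S): C 1.495, H 2.989, O 1.988, S 1.000
Scaling by 2: C 2.99, H 5.98, O 3.98, S 2.00 → C3H6O4S2

C3H6O4S2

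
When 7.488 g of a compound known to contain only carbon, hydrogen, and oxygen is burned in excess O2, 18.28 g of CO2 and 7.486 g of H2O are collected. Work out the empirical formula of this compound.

C4H8O

mol C = 18.28 / 44.01 = 0.4154; mass C = 0.4154 × 12.01 = 4.988 g
mol H = 2 × (7.486 / 18.02) = 0.8309; mass H = 0.8309 × 1.008 = 0.8375 g
mass O = 7.488 − (5.826) = 1.662 g → mol O = 0.1039
Ratios (÷ 0.1039): C 3.999, H 7.998, O 1.000
Ratio ≈ 4:8:1, so the empirical formula is C4H8O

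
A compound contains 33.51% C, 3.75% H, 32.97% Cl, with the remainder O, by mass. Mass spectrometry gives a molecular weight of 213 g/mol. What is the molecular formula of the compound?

C6H8Cl2O4

Assume 100 g: 33.51 g C, 3.75 g H, 32.97 g Cl, 29.77 g O.
C: 33.51 g ÷ 12.01 g/mol = 2.79 mol
H: 3.75 g ÷ 1.008 g/mol = 3.72 mol
Cl: 32.97 g ÷ 35.45 g/mol = 0.93 mol
O: 29.77 g ÷ 16.00 g/mol = 1.861 mol
Ratios (÷ 0.93): C 3.000, H 4.000, Cl 1.000, O 2.001
Ratio ≈ 3:4:1:2, so the empirical formula is C3H4ClO2
Empirical-formula mass = 107.51 g/mol
n = 213 / 107.51 = 1.98 ≈ 2
Molecular formula = (C3H4ClO2)×2 = C6H8Cl2O4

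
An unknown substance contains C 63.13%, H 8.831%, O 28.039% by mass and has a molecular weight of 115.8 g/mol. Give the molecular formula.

Assume 100 g: 63.13 g C, 8.831 g H, 28.039 g O.
n(C) = 63.13/12.01 = 5.256, n(H) = 8.831/1.008 = 8.761, n(O) = 28.039/16.00 = 1.752
Ratios (÷ 1.752): C 3.000, H 4.999, O 1.000
→ C3H5O
Empirical-formula mass = 57.07 g/mol
n = 115.8 / 57.07 = 2.03 ≈ 2
Molecular formula = (C3H5O)×2 = C6H10O2

C6H10O2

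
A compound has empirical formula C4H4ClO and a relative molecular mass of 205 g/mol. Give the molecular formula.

Empirical-formula mass = 103.52 g/mol
n = 205 / 103.52 = 1.98 ≈ 2
Molecular formula = (C4H4ClO)2 = C8H8Cl2O2

C8H8Cl2O2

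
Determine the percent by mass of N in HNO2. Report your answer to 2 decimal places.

Molar mass = 1(1.008) + 1(14.01) + 2(16.00) = 47.018 g/mol
Mass of N per mole = 1 × 14.01 = 14.010 g
% N = 14.010 / 47.018 × 100 = 29.80%

29.80%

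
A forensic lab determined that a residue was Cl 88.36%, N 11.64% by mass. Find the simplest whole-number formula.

Assume 100 g: 88.36 g Cl, 11.64 g N.
Moles — Cl: 88.36 / 35.45 = 2.493 mol; N: 11.64 / 14.01 = 0.8308 mol
Smallest is N at 0.8308 mol; normalising gives Cl 3.000, N 1.000
→ Cl3N

Cl3N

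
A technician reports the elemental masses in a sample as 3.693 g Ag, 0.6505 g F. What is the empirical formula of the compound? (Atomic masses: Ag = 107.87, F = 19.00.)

n(Ag) = 3.693/107.87 = 0.03424, n(F) = 0.6505/19.00 = 0.03424
Ratios (÷ 0.03424): Ag 1.000, F 1.000
→ AgF

AgF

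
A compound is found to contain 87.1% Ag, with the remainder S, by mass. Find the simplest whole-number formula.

Ag2S

Assume 100 g: 87.1 g Ag, 12.9 g S.
Ag: 87.1 g ÷ 107.87 g/mol = 0.8075 mol
S: 12.9 g ÷ 32.07 g/mol = 0.4022 mol
Divide by the smallest (0.4022 mol S): Ag 2.007, S 1.000
Ratio ≈ 2:1, so the empirical formula is Ag2S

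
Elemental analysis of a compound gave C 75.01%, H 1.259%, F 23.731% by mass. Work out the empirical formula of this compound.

Assume 100 g: 75.01 g C, 1.259 g H, 23.731 g F.
n(C) = 75.01/12.01 = 6.246, n(H) = 1.259/1.008 = 1.249, n(F) = 23.731/19.00 = 1.249
Divide by the smallest (1.249 mol F): C 5.001, H 1.000, F 1.000
→ C5HF

C5HF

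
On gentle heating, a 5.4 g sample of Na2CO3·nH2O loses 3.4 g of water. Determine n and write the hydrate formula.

Mass of anhydrous Na2CO3 = 5.4 − 3.4 = 2 g
mol H2O = 3.4 / 18.02 = 0.1887
Molar mass of Na2CO3 = 105.99 g/mol → mol Na2CO3 = 2 / 105.99 = 0.01887
n = 0.1887 / 0.01887 = 10.00 ≈ 10 → Na2CO3·10H2O

Na2CO3·10H2O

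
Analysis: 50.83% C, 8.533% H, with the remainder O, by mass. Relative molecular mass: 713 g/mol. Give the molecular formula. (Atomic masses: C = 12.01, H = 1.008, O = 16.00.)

Assume 100 g: 50.83 g C, 8.533 g H, 40.637 g O.
C: 50.83 g ÷ 12.01 g/mol = 4.232 mol
H: 8.533 g ÷ 1.008 g/mol = 8.465 mol
O: 40.637 g ÷ 16.00 g/mol = 2.54 mol
Divide by the smallest (2.54 mol O): C 1.666, H 3.333, O 1.000
Scaling by 3: C 5.00, H 10.00, O 3.00 → C5H10O3
Empirical-formula mass = 118.13 g/mol
n = 713 / 118.13 = 6.04 ≈ 6
Molecular formula = (C5H10O3)×6 = C30H60O18

C30H60O18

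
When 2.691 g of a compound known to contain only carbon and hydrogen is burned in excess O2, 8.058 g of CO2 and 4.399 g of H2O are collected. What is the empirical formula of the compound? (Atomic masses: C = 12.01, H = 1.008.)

mol C = 8.058 / 44.01 = 0.1831; mass C = 0.1831 × 12.01 = 2.199 g
mol H = 2 × (4.399 / 18.02) = 0.4882; mass H = 0.4882 × 1.008 = 0.4921 g
Divide by the smallest (0.1831 mol C): C 1.000, H 2.667
Multiply by 3: C 3.00, H 8.00 → C3H8

C3H8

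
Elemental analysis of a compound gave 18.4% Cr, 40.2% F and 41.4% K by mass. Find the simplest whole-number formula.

Assume 100 g: 18.4 g Cr, 40.2 g F, 41.4 g K.
n(Cr) = 18.4/52.00 = 0.3538, n(F) = 40.2/19.00 = 2.116, n(K) = 41.4/39.10 = 1.059
Smallest is Cr at 0.3538 mol; normalising gives Cr 1.000, F 5.979, K 2.992
≈ 1:6:3 → CrF6K3

CrF6K3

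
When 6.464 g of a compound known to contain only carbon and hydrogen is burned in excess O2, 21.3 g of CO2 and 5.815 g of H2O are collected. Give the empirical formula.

C3H4

mol C = 21.3 / 44.01 = 0.4840; mass C = 0.4840 × 12.01 = 5.813 g
mol H = 2 × (5.815 / 18.02) = 0.6454; mass H = 0.6454 × 1.008 = 0.6506 g
Ratios (÷ 0.484): C 1.000, H 1.334
Scaling by 3: C 3.00, H 4.00 → C3H4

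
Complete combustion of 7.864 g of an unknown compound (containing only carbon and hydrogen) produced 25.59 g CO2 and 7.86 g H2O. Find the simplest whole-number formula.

C2H3

mol C = 25.59 / 44.01 = 0.5815; mass C = 0.5815 × 12.01 = 6.983 g
mol H = 2 × (7.86 / 18.02) = 0.8724; mass H = 0.8724 × 1.008 = 0.8793 g
Divide by the smallest (0.5815 mol C): C 1.000, H 1.500
Scaling by 2: C 2.00, H 3.00 → C2H3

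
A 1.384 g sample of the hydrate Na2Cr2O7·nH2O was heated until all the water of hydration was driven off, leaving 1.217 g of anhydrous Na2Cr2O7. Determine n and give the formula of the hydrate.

Mass of water lost = 1.384 − 1.217 = 0.167 g → 0.167 / 18.02 = 0.009267 mol H2O
Molar mass of Na2Cr2O7 = 261.98 g/mol → mol Na2Cr2O7 = 1.217 / 261.98 = 0.004645
n = 0.009267 / 0.004645 = 1.99 ≈ 2 → Na2Cr2O7·2H2O

Na2Cr2O7·2H2O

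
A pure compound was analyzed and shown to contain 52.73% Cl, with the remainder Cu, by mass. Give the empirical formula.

Assume 100 g: 52.73 g Cl, 47.27 g Cu.
n(Cl) = 52.73/35.45 = 1.487, n(Cu) = 47.27/63.55 = 0.7438
Divide by the smallest (0.7438 mol Cu): Cl 2.000, Cu 1.000
Ratio ≈ 2:1, so the empirical formula is Cl2Cu

Cl2Cu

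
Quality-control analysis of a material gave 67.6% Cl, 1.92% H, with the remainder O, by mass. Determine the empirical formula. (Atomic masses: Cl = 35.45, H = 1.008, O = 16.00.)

ClHO

Assume 100 g: 67.6 g Cl, 1.92 g H, 30.48 g O.
Moles — Cl: 67.6 / 35.45 = 1.907 mol; H: 1.92 / 1.008 = 1.905 mol; O: 30.48 / 16.00 = 1.905 mol
Smallest is H at 1.905 mol; normalising gives Cl 1.001, H 1.000, O 1.000
→ ClHO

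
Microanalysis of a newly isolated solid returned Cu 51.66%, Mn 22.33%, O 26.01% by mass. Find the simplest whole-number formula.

Assume 100 g: 51.66 g Cu, 22.33 g Mn, 26.01 g O.
Moles — Cu: 51.66 / 63.55 = 0.8129 mol; Mn: 22.33 / 54.94 = 0.4064 mol; O: 26.01 / 16.00 = 1.626 mol
Divide by the smallest (0.4064 mol Mn): Cu 2.000, Mn 1.000, O 4.000
Ratio ≈ 2:1:4, so the empirical formula is Cu2MnO4

Cu2MnO4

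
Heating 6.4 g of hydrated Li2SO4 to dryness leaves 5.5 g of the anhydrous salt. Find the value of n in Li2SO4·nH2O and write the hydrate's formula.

Mass of water lost = 6.4 − 5.5 = 0.9 g → 0.9 / 18.02 = 0.04994 mol H2O
Molar mass of Li2SO4 = 109.95 g/mol → mol Li2SO4 = 5.5 / 109.95 = 0.05002
n = 0.04994 / 0.05002 = 1.00 ≈ 1 → Li2SO4·H2O

Li2SO4·H2O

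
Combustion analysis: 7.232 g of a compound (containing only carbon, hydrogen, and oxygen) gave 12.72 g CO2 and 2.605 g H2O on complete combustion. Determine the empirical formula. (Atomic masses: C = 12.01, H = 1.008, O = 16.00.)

mol C = 12.72 / 44.01 = 0.2890; mass C = 0.2890 × 12.01 = 3.471 g
mol H = 2 × (2.605 / 18.02) = 0.2891; mass H = 0.2891 × 1.008 = 0.2914 g
mass O = 7.232 − (3.763) = 3.469 g → mol O = 0.2168
Divide by the smallest (0.2168 mol O): C 1.333, H 1.333, O 1.000
×3: C 4.00, H 4.00, O 3.00 → C4H4O3

C4H4O3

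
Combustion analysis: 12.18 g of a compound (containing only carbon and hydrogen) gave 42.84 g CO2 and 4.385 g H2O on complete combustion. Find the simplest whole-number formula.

C2H

mol C = 42.84 / 44.01 = 0.9734; mass C = 0.9734 × 12.01 = 11.69 g
mol H = 2 × (4.385 / 18.02) = 0.4867; mass H = 0.4867 × 1.008 = 0.4906 g
Divide by the smallest (0.4867 mol H): C 2.000, H 1.000
Ratio ≈ 2:1, so the empirical formula is C2H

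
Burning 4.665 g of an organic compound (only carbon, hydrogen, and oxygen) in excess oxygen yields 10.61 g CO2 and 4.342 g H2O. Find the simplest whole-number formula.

mol C = 10.61 / 44.01 = 0.2411; mass C = 0.2411 × 12.01 = 2.895 g
mol H = 2 × (4.342 / 18.02) = 0.4819; mass H = 0.4819 × 1.008 = 0.4858 g
mass O = 4.665 − (3.381) = 1.284 g → mol O = 0.08024
Smallest is O at 0.08024 mol; normalising gives C 3.004, H 6.006, O 1.000
→ C3H6O

C3H6O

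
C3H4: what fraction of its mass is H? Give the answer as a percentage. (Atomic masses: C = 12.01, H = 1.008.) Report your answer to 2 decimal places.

Molar mass = 3(12.01) + 4(1.008) = 40.062 g/mol
Mass of H per mole = 4 × 1.008 = 4.032 g
% H = 4.032 / 40.062 × 100 = 10.06%

10.06%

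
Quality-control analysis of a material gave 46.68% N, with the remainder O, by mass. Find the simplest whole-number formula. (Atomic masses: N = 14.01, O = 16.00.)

Assume 100 g: 46.68 g N, 53.32 g O.
Moles — N: 46.68 / 14.01 = 3.332 mol; O: 53.32 / 16.00 = 3.333 mol
Divide by the smallest (3.332 mol N): N 1.000, O 1.000
Ratio ≈ 1:1, so the empirical formula is NO

NO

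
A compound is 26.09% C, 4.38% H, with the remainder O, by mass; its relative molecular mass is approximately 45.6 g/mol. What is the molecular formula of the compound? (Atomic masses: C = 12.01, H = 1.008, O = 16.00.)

Assume 100 g: 26.09 g C, 4.38 g H, 69.53 g O.
C: 26.09 g ÷ 12.01 g/mol = 2.172 mol
H: 4.38 g ÷ 1.008 g/mol = 4.345 mol
O: 69.53 g ÷ 16.00 g/mol = 4.346 mol
Smallest is C at 2.172 mol; normalising gives C 1.000, H 2.000, O 2.000
≈ 1:2:2 → CH2O2
Empirical-formula mass = 46.03 g/mol
n = 45.6 / 46.03 = 0.99 ≈ 1
Molecular formula = empirical formula = CH2O2

CH2O2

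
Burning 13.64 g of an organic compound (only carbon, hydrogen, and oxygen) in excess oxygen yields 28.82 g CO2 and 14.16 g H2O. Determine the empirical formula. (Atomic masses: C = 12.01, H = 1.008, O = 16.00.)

mol C = 28.82 / 44.01 = 0.6549; mass C = 0.6549 × 12.01 = 7.865 g
mol H = 2 × (14.16 / 18.02) = 1.572; mass H = 1.572 × 1.008 = 1.584 g
mass O = 13.64 − (9.449) = 4.191 g → mol O = 0.2619
Smallest is O at 0.2619 mol; normalising gives C 2.500, H 6.000, O 1.000
Scaling by 2: C 5.00, H 12.00, O 2.00 → C5H12O2

C5H12O2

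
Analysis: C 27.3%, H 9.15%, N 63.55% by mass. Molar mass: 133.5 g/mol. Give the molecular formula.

Assume 100 g: 27.3 g C, 9.15 g H, 63.55 g N.
n(C) = 27.3/12.01 = 2.273, n(H) = 9.15/1.008 = 9.077, n(N) = 63.55/14.01 = 4.536
Ratios (÷ 2.273): C 1.000, H 3.993, N 1.996
≈ 1:4:2 → CH4N2
Empirical-formula mass = 44.06 g/mol
n = 133.5 / 44.06 = 3.03 ≈ 3
Molecular formula = (CH4N2)×3 = C3H12N6

C3H12N6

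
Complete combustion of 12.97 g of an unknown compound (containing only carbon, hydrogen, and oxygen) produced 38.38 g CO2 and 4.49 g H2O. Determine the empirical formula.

C7H4O

mol C = 38.38 / 44.01 = 0.8721; mass C = 0.8721 × 12.01 = 10.47 g
mol H = 2 × (4.49 / 18.02) = 0.4983; mass H = 0.4983 × 1.008 = 0.5023 g
mass O = 12.97 − (10.98) = 1.994 g → mol O = 0.1246
Divide by the smallest (0.1246 mol O): C 6.997, H 3.999, O 1.000
→ C7H4O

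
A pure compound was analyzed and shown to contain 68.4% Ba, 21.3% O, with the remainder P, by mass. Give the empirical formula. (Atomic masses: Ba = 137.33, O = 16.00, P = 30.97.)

Assume 100 g: 68.4 g Ba, 21.3 g O, 10.3 g P.
Moles — Ba: 68.4 / 137.33 = 0.4981 mol; O: 21.3 / 16.00 = 1.331 mol; P: 10.3 / 30.97 = 0.3326 mol
Smallest is P at 0.3326 mol; normalising gives Ba 1.498, O 4.003, P 1.000
×2: Ba 3.00, O 8.01, P 2.00 → Ba3O8P2

Ba3O8P2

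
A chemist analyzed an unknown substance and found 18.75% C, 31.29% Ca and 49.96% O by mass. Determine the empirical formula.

Assume 100 g: 18.75 g C, 31.29 g Ca, 49.96 g O.
Moles — C: 18.75 / 12.01 = 1.561 mol; Ca: 31.29 / 40.08 = 0.7807 mol; O: 49.96 / 16.00 = 3.123 mol
Divide by the smallest (0.7807 mol Ca): C 2.000, Ca 1.000, O 4.000
≈ 2:1:4 → C2CaO4

C2CaO4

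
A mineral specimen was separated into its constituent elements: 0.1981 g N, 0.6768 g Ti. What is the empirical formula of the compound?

Moles — N: 0.1981 / 14.01 = 0.01414 mol; Ti: 0.6768 / 47.87 = 0.01414 mol
Smallest is Ti at 0.01414 mol; normalising gives N 1.000, Ti 1.000
≈ 1:1 → NTi

NTi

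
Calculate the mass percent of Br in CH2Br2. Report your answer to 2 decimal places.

Molar mass = 1(12.01) + 2(1.008) + 2(79.90) = 173.826 g/mol
Mass of Br per mole = 2 × 79.90 = 159.800 g
% Br = 159.800 / 173.826 × 100 = 91.93%

91.93%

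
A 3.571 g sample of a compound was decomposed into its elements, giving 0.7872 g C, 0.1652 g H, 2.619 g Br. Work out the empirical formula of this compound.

C2H5Br

C: 0.7872 g ÷ 12.01 g/mol = 0.06555 mol
H: 0.1652 g ÷ 1.008 g/mol = 0.1639 mol
Br: 2.619 g ÷ 79.90 g/mol = 0.03278 mol
Ratios (÷ 0.03278): C 2.000, H 5.000, Br 1.000
≈ 2:5:1 → C2H5Br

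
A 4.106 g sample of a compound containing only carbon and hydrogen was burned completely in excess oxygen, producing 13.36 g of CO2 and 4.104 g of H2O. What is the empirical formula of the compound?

C2H3

mol C = 13.36 / 44.01 = 0.3036; mass C = 0.3036 × 12.01 = 3.646 g
mol H = 2 × (4.104 / 18.02) = 0.4555; mass H = 0.4555 × 1.008 = 0.4591 g
Smallest is C at 0.3036 mol; normalising gives C 1.000, H 1.500
×2: C 2.00, H 3.00 → C2H3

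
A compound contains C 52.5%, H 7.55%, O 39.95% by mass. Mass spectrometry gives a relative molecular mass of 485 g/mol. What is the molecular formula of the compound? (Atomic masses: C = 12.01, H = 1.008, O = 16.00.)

C21H36O12

Assume 100 g: 52.5 g C, 7.55 g H, 39.95 g O.
Moles — C: 52.5 / 12.01 = 4.371 mol; H: 7.55 / 1.008 = 7.49 mol; O: 39.95 / 16.00 = 2.497 mol
Smallest is O at 2.497 mol; normalising gives C 1.751, H 3.000, O 1.000
Scaling by 4: C 7.00, H 12.00, O 4.00 → C7H12O4
Empirical-formula mass = 160.17 g/mol
n = 485 / 160.17 = 3.03 ≈ 3
Molecular formula = (C7H12O4)×3 = C21H36O12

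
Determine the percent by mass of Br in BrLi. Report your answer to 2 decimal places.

Molar mass = 1(79.90) + 1(6.94) = 86.840 g/mol
Mass of Br per mole = 1 × 79.90 = 79.900 g
% Br = 79.900 / 86.840 × 100 = 92.01%

92.01%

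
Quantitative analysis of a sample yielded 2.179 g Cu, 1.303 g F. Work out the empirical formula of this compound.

Moles — Cu: 2.179 / 63.55 = 0.03429 mol; F: 1.303 / 19.00 = 0.06858 mol
Smallest is Cu at 0.03429 mol; normalising gives Cu 1.000, F 2.000
≈ 1:2 → CuF2

CuF2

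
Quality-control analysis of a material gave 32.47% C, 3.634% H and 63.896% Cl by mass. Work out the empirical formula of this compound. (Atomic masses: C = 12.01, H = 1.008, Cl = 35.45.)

C3H4Cl2

Assume 100 g: 32.47 g C, 3.634 g H, 63.896 g Cl.
Moles — C: 32.47 / 12.01 = 2.704 mol; H: 3.634 / 1.008 = 3.605 mol; Cl: 63.896 / 35.45 = 1.802 mol
Smallest is Cl at 1.802 mol; normalising gives C 1.500, H 2.000, Cl 1.000
×2: C 3.00, H 4.00, Cl 2.00 → C3H4Cl2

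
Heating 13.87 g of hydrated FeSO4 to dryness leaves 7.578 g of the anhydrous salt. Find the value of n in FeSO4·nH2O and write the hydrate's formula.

Mass of water lost = 13.87 − 7.578 = 6.292 g → 6.292 / 18.02 = 0.3492 mol H2O
Molar mass of FeSO4 = 151.92 g/mol → mol FeSO4 = 7.578 / 151.92 = 0.04988
n = 0.3492 / 0.04988 = 7.00 ≈ 7 → FeSO4·7H2O

FeSO4·7H2O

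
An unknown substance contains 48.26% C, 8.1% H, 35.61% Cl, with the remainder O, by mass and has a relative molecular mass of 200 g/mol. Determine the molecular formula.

Assume 100 g: 48.26 g C, 8.1 g H, 35.61 g Cl, 8.03 g O.
n(C) = 48.26/12.01 = 4.018, n(H) = 8.1/1.008 = 8.036, n(Cl) = 35.61/35.45 = 1.005, n(O) = 8.03/16.00 = 0.5019
Ratios (÷ 0.5019): C 8.007, H 16.011, Cl 2.002, O 1.000
Ratio ≈ 8:16:2:1, so the empirical formula is C8H16Cl2O
Empirical-formula mass = 199.11 g/mol
n = 200 / 199.11 = 1.00 ≈ 1
Molecular formula = empirical formula = C8H16Cl2O

C8H16Cl2O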